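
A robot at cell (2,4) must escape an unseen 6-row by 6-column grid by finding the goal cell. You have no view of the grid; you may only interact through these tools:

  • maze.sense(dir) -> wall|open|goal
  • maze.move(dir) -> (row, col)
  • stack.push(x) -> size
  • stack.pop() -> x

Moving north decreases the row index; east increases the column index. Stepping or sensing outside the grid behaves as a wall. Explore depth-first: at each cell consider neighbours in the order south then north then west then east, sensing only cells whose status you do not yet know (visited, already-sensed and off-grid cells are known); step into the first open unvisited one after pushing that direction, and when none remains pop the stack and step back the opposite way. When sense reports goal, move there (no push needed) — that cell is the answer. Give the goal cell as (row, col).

~$ maze.sense south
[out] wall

~$ maze.sense north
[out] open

~$ stack.push north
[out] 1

~$ maze.move north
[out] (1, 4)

~$ maze.sense north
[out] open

~$ stack.push north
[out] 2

~$ maze.move north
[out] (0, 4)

~$ maze.sense west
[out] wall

~$ maze.sense east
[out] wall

~$ stack.pop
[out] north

~$ maze.move south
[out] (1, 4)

~$ maze.sense west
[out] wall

~$ maze.sense east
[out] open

~$ stack.push east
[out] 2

~$ maze.move east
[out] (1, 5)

~$ maze.sense south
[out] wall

~$ stack.pop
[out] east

~$ maze.move west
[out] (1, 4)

~$ stack.pop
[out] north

~$ maze.move south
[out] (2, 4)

~$ maze.sense west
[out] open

~$ stack.push west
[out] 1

~$ maze.move west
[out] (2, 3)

~$ maze.sense south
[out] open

~$ stack.push south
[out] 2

~$ maze.move south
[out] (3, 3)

~$ maze.sense south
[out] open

~$ stack.push south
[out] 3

~$ maze.move south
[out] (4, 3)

~$ maze.sense south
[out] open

~$ stack.push south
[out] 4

~$ maze.move south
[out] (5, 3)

~$ maze.sense west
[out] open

~$ stack.push west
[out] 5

~$ maze.move west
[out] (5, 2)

~$ maze.sense north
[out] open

~$ stack.push north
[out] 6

~$ maze.move north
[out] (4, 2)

~$ maze.sense north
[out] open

~$ stack.push north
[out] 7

~$ maze.move north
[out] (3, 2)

~$ maze.sense north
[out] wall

~$ maze.sense west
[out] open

~$ stack.push west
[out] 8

~$ maze.move west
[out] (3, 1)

~$ maze.sense south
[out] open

~$ stack.push south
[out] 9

~$ maze.move south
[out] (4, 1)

~$ maze.sense south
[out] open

~$ stack.push south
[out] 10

~$ maze.move south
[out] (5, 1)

~$ maze.sense west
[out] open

~$ stack.push west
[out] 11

~$ maze.move west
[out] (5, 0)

~$ maze.sense north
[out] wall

~$ stack.pop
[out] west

~$ maze.move east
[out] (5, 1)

~$ stack.pop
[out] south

~$ maze.move north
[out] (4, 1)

~$ stack.pop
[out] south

~$ maze.move north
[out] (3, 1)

~$ maze.sense north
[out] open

~$ stack.push north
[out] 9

~$ maze.move north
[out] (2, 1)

~$ maze.sense north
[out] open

~$ stack.push north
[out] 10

~$ maze.move north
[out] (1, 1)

~$ maze.sense north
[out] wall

~$ maze.sense west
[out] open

~$ stack.push west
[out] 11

~$ maze.move west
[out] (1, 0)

~$ maze.sense south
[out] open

~$ stack.push south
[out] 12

~$ maze.move south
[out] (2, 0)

~$ maze.sense south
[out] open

~$ stack.push south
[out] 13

~$ maze.move south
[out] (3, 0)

~$ stack.pop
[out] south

~$ maze.move north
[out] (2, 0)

~$ stack.pop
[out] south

~$ maze.move north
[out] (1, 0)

~$ maze.sense north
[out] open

~$ stack.push north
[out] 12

~$ maze.move north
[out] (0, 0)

~$ stack.pop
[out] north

~$ maze.move south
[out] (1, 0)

~$ stack.pop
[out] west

~$ maze.move east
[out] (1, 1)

~$ maze.sense east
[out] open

~$ stack.push east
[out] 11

~$ maze.move east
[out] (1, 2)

~$ maze.sense north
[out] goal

~$ maze.move north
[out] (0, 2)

Answer: (0, 2)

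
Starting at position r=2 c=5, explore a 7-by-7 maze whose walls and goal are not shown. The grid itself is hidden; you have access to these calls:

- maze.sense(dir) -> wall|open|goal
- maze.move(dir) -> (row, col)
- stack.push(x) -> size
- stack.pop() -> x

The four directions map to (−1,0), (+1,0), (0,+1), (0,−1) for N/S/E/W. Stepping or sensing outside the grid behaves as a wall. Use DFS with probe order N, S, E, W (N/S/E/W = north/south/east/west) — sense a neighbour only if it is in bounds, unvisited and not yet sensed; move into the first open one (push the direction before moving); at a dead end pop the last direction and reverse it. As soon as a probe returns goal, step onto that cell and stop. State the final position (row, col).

// sense(dir='north') == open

// push(x='north') == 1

// move(dir='north') == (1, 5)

// sense(dir='north') == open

// push(x='north') == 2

// move(dir='north') == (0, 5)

// sense(dir='east') == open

// push(x='east') == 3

// move(dir='east') == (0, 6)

// sense(dir='south') == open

// push(x='south') == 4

// move(dir='south') == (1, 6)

// sense(dir='south') == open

// push(x='south') == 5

// move(dir='south') == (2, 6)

// sense(dir='south') == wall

// pop() == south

// move(dir='north') == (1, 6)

// pop() == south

// move(dir='north') == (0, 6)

// pop() == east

// move(dir='west') == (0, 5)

// sense(dir='west') == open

// push(x='west') == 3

// move(dir='west') == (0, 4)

// sense(dir='south') == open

// push(x='south') == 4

// move(dir='south') == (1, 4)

// sense(dir='south') == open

// push(x='south') == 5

// move(dir='south') == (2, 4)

// sense(dir='south') == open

// push(x='south') == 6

// move(dir='south') == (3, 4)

// sense(dir='south') == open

// push(x='south') == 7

// move(dir='south') == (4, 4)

// sense(dir='south') == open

// push(x='south') == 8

// move(dir='south') == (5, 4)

// sense(dir='south') == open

// push(x='south') == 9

// move(dir='south') == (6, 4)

// sense(dir='east') == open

// push(x='east') == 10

// move(dir='east') == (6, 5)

// sense(dir='north') == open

// push(x='north') == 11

// move(dir='north') == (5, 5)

// sense(dir='north') == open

// push(x='north') == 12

// move(dir='north') == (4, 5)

// sense(dir='north') == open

// push(x='north') == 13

// move(dir='north') == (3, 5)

// pop() == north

// move(dir='south') == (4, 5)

// sense(dir='east') == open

// push(x='east') == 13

// move(dir='east') == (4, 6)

// sense(dir='south') == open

// push(x='south') == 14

// move(dir='south') == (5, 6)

// sense(dir='south') == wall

// pop() == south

// move(dir='north') == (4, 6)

// pop() == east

// move(dir='west') == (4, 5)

// pop() == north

// move(dir='south') == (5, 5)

// pop() == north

// move(dir='south') == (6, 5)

// pop() == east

// move(dir='west') == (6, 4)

// sense(dir='west') == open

// push(x='west') == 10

// move(dir='west') == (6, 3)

// sense(dir='north') == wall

// sense(dir='west') == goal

// move(dir='west') == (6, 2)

Answer: (6, 2)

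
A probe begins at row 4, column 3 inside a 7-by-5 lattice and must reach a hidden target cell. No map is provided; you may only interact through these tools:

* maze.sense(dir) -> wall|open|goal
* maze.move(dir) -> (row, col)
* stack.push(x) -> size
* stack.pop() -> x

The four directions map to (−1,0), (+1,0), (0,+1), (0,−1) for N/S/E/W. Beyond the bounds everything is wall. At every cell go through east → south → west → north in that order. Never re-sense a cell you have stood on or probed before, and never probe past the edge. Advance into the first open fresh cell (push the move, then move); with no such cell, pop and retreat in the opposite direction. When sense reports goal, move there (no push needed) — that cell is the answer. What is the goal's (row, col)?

Now I run sense passing dir='east', giving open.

I use push passing x='east', and get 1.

I try move passing dir='east', → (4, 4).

Then sense passing dir='south', and see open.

Then push passing x='south', → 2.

I try move passing dir='south', yielding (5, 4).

Using sense passing dir='south', : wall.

Calling sense passing dir='west', and see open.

Calling push passing x='west', which returns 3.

I call move passing dir='west', → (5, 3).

Using sense passing dir='south', and observe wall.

I try sense passing dir='west', yielding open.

Then push passing x='west', — result: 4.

Then move passing dir='west', — result: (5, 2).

Invoking sense passing dir='south', — result: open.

I run push passing x='south', and see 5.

Invoking move passing dir='south', giving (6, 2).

Calling sense passing dir='west', → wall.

I use pop, yielding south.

I try move passing dir='north', and see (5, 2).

I run sense passing dir='west', giving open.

I invoke push passing x='west', yielding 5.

Then move passing dir='west', and see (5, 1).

Now I run sense passing dir='west', — result: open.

I try push passing x='west', → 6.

I invoke move passing dir='west', which returns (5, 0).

I try sense passing dir='south', and see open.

Invoking push passing x='south', → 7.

Now I run move passing dir='south', → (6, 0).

Invoking pop(), which returns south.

I run move passing dir='north', : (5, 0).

I invoke sense passing dir='north', and see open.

Then push passing x='north', and observe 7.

Now I run move passing dir='north', giving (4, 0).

Next I call sense passing dir='east', giving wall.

Next I call sense passing dir='north', which returns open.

Now I run push passing x='north', which returns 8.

I use move passing dir='north', which returns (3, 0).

Then sense passing dir='east', and see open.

Invoking push passing x='east', and see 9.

Calling move passing dir='east', : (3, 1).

Using sense passing dir='east', and get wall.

Now I run sense passing dir='north', which returns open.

Now I run push passing x='north', and get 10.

Invoking move passing dir='north', : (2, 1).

I call sense passing dir='east', which returns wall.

I call sense passing dir='west', yielding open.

Using push passing x='west', yielding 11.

Using move passing dir='west', and see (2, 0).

Using sense passing dir='north', which returns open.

I invoke push passing x='north', and see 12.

Using move passing dir='north', which returns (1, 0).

Then sense passing dir='east', yielding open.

I try push passing x='east', which returns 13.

Calling move passing dir='east', which returns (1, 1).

Now I run sense passing dir='east', giving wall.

Invoking sense passing dir='north', and see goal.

Next I call move passing dir='north', giving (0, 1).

Answer: (0, 1)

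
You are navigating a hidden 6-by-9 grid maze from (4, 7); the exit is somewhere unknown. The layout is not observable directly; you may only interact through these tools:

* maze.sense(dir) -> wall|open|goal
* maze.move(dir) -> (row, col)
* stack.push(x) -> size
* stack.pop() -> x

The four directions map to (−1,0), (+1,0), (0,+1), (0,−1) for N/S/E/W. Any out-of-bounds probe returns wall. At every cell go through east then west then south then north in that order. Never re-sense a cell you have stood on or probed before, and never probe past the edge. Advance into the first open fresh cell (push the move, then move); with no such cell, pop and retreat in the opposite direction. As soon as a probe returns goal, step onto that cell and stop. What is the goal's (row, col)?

! maze.sense(dir='east') == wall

! maze.sense(dir='west') == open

! stack.push(x='west') == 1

! maze.move(dir='west') == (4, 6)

! maze.sense(dir='west') == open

! stack.push(x='west') == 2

! maze.move(dir='west') == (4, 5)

! maze.sense(dir='west') == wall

! maze.sense(dir='south') == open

! stack.push(x='south') == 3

! maze.move(dir='south') == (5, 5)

! maze.sense(dir='east') == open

! stack.push(x='east') == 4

! maze.move(dir='east') == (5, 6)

! maze.sense(dir='east') == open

! stack.push(x='east') == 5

! maze.move(dir='east') == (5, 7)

! maze.sense(dir='east') == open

! stack.push(x='east') == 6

! maze.move(dir='east') == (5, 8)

! stack.pop() == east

! maze.move(dir='west') == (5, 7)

! stack.pop() == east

! maze.move(dir='west') == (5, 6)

! stack.pop() == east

! maze.move(dir='west') == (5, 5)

! maze.sense(dir='west') == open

! stack.push(x='west') == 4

! maze.move(dir='west') == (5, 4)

! maze.sense(dir='west') == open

! stack.push(x='west') == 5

! maze.move(dir='west') == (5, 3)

! maze.sense(dir='west') == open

! stack.push(x='west') == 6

! maze.move(dir='west') == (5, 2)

! maze.sense(dir='west') == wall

! maze.sense(dir='north') == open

! stack.push(x='north') == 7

! maze.move(dir='north') == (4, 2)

! maze.sense(dir='east') == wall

! maze.sense(dir='west') == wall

! maze.sense(dir='north') == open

! stack.push(x='north') == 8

! maze.move(dir='north') == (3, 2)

! maze.sense(dir='east') == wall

! maze.sense(dir='west') == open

! stack.push(x='west') == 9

! maze.move(dir='west') == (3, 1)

! maze.sense(dir='west') == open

! stack.push(x='west') == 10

! maze.move(dir='west') == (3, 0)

! maze.sense(dir='south') == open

! stack.push(x='south') == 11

! maze.move(dir='south') == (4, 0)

! maze.sense(dir='south') == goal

! maze.move(dir='south') == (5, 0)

Answer: (5, 0)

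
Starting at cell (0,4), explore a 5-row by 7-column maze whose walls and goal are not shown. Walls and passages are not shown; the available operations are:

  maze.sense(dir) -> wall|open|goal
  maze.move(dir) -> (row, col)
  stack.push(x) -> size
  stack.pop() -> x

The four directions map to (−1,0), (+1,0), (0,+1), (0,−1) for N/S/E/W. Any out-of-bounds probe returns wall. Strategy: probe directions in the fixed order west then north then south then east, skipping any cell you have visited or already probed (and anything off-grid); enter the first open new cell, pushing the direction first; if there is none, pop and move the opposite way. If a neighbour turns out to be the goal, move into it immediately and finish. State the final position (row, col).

>> maze.sense(dir→west)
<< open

>> stack.push(x→west)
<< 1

>> maze.move(dir→west)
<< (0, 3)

>> maze.sense(dir→west)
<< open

>> stack.push(x→west)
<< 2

>> maze.move(dir→west)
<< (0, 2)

>> maze.sense(dir→west)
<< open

>> stack.push(x→west)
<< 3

>> maze.move(dir→west)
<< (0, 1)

>> maze.sense(dir→west)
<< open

>> stack.push(x→west)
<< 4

>> maze.move(dir→west)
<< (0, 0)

>> maze.sense(dir→south)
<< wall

>> stack.pop()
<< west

>> maze.move(dir→east)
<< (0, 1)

>> maze.sense(dir→south)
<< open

>> stack.push(x→south)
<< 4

>> maze.move(dir→south)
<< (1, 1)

>> maze.sense(dir→south)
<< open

>> stack.push(x→south)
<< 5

>> maze.move(dir→south)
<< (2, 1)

>> maze.sense(dir→west)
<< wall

>> maze.sense(dir→south)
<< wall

>> maze.sense(dir→east)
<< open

>> stack.push(x→east)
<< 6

>> maze.move(dir→east)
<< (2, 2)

>> maze.sense(dir→north)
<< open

>> stack.push(x→north)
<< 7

>> maze.move(dir→north)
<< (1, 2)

>> maze.sense(dir→east)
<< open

>> stack.push(x→east)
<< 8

>> maze.move(dir→east)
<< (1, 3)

>> maze.sense(dir→south)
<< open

>> stack.push(x→south)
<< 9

>> maze.move(dir→south)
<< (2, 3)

>> maze.sense(dir→south)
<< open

>> stack.push(x→south)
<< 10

>> maze.move(dir→south)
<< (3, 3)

>> maze.sense(dir→west)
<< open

>> stack.push(x→west)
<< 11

>> maze.move(dir→west)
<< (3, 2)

>> maze.sense(dir→south)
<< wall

>> stack.pop()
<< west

>> maze.move(dir→east)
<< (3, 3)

>> maze.sense(dir→south)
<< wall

>> maze.sense(dir→east)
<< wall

>> stack.pop()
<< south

>> maze.move(dir→north)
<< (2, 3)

>> maze.sense(dir→east)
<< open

>> stack.push(x→east)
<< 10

>> maze.move(dir→east)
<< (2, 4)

>> maze.sense(dir→north)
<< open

>> stack.push(x→north)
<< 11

>> maze.move(dir→north)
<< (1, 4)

>> maze.sense(dir→east)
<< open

>> stack.push(x→east)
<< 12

>> maze.move(dir→east)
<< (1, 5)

>> maze.sense(dir→north)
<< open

>> stack.push(x→north)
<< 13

>> maze.move(dir→north)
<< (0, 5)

>> maze.sense(dir→east)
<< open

>> stack.push(x→east)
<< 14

>> maze.move(dir→east)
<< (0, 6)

>> maze.sense(dir→south)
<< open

>> stack.push(x→south)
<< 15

>> maze.move(dir→south)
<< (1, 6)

>> maze.sense(dir→south)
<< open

>> stack.push(x→south)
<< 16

>> maze.move(dir→south)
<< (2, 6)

>> maze.sense(dir→west)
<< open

>> stack.push(x→west)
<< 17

>> maze.move(dir→west)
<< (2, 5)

>> maze.sense(dir→south)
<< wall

>> stack.pop()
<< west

>> maze.move(dir→east)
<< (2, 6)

>> maze.sense(dir→south)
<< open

>> stack.push(x→south)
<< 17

>> maze.move(dir→south)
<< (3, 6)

>> maze.sense(dir→south)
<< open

>> stack.push(x→south)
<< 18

>> maze.move(dir→south)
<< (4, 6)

>> maze.sense(dir→west)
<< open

>> stack.push(x→west)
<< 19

>> maze.move(dir→west)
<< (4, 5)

>> maze.sense(dir→west)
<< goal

>> maze.move(dir→west)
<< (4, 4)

Answer: (4, 4)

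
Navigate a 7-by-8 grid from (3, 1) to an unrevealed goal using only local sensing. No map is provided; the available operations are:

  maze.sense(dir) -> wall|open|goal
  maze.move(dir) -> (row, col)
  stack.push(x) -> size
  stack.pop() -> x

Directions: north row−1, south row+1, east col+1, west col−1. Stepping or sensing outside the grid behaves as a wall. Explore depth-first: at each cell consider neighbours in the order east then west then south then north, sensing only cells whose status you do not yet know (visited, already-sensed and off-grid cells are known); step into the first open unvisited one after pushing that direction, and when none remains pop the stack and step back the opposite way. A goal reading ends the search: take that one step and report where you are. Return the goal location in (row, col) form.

I try sense on dir='east', → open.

Calling push on x='east', which returns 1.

Next I call move on dir='east', and get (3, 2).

Then sense on dir='east', which returns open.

I invoke push on x='east', giving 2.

Using move on dir='east', — result: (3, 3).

I call sense on dir='east', and observe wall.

Invoking sense on dir='south', giving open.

Next I call push on x='south', : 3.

Then move on dir='south', — result: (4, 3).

I use sense on dir='east', giving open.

I run push on x='east', giving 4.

Then move on dir='east', yielding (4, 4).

Now I run sense on dir='east', and observe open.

Calling push on x='east', which returns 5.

I invoke move on dir='east', giving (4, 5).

I invoke sense on dir='east', which returns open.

Now I run push on x='east', which returns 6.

Next I call move on dir='east', — result: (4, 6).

I use sense on dir='east', giving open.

Using push on x='east', and observe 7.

I try move on dir='east', → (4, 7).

Then sense on dir='south', giving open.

Using push on x='south', — result: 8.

I call move on dir='south', which returns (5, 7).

I call sense on dir='west', which returns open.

I try push on x='west', and get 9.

I run move on dir='west', yielding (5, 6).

Calling sense on dir='west', giving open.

I call push on x='west', which returns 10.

Calling move on dir='west', and observe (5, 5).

Using sense on dir='west', and observe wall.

I call sense on dir='south', and observe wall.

I run pop(), and get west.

Using move on dir='east', and observe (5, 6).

Now I run sense on dir='south', — result: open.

Now I run push on x='south', — result: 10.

I run move on dir='south', yielding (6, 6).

I run sense on dir='east', and get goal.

Now I run move on dir='east', : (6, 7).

Answer: (6, 7)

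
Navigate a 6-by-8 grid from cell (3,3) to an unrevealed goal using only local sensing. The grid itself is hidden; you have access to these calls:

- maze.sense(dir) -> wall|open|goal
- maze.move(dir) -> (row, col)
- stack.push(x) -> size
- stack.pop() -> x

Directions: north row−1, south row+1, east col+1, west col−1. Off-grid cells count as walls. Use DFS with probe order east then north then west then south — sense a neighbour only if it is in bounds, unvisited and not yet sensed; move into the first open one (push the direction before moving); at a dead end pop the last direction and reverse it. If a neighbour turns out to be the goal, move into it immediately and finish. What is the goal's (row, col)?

$ maze.sense east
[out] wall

$ maze.sense north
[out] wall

$ maze.sense west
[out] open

$ stack.push west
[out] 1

$ maze.move west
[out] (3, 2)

$ maze.sense north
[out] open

$ stack.push north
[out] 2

$ maze.move north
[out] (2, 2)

$ maze.sense north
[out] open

$ stack.push north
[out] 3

$ maze.move north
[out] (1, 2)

$ maze.sense east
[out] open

$ stack.push east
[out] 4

$ maze.move east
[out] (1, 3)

$ maze.sense east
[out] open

$ stack.push east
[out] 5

$ maze.move east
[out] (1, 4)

$ maze.sense east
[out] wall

$ maze.sense north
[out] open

$ stack.push north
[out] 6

$ maze.move north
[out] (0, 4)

$ maze.sense east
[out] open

$ stack.push east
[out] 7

$ maze.move east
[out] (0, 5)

$ maze.sense east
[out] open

$ stack.push east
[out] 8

$ maze.move east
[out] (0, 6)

$ maze.sense east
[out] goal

$ maze.move east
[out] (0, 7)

Answer: (0, 7)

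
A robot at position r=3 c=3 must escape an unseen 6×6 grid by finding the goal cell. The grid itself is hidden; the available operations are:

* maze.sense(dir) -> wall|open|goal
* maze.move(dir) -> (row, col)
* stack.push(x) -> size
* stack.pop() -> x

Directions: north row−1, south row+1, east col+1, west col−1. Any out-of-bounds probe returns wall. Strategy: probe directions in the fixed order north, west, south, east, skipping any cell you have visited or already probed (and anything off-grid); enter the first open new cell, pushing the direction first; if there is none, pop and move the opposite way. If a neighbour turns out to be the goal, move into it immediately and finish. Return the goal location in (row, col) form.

CALL maze.sense[dir='north']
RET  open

CALL stack.push[x='north']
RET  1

CALL maze.move[dir='north']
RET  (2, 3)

CALL maze.sense[dir='north']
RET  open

CALL stack.push[x='north']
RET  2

CALL maze.move[dir='north']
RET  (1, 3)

CALL maze.sense[dir='north']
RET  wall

CALL maze.sense[dir='west']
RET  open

CALL stack.push[x='west']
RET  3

CALL maze.move[dir='west']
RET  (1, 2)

CALL maze.sense[dir='north']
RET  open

CALL stack.push[x='north']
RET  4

CALL maze.move[dir='north']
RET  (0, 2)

CALL maze.sense[dir='west']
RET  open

CALL stack.push[x='west']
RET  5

CALL maze.move[dir='west']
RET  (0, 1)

CALL maze.sense[dir='west']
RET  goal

CALL maze.move[dir='west']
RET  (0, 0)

Answer: (0, 0)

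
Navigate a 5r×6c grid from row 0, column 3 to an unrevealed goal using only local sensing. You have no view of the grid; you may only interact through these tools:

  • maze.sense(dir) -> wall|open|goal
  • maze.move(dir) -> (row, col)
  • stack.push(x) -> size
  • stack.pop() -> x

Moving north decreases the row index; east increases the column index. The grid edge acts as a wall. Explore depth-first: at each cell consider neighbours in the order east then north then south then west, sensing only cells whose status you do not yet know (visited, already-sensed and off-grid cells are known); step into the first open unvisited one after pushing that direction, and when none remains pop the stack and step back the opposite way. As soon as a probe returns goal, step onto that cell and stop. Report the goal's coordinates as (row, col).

>>> maze.sense dir=east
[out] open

>>> stack.push x=east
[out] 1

>>> maze.move dir=east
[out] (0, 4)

>>> maze.sense dir=east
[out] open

>>> stack.push x=east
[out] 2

>>> maze.move dir=east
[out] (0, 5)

>>> maze.sense dir=south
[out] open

>>> stack.push x=south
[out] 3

>>> maze.move dir=south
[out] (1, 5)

>>> maze.sense dir=south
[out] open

>>> stack.push x=south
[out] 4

>>> maze.move dir=south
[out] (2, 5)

>>> maze.sense dir=south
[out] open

>>> stack.push x=south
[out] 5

>>> maze.move dir=south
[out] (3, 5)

>>> maze.sense dir=south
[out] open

>>> stack.push x=south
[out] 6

>>> maze.move dir=south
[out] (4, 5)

>>> maze.sense dir=west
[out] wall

>>> stack.pop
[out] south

>>> maze.move dir=north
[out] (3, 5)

>>> maze.sense dir=west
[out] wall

>>> stack.pop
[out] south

>>> maze.move dir=north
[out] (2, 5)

>>> maze.sense dir=west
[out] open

>>> stack.push x=west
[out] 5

>>> maze.move dir=west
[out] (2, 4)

>>> maze.sense dir=north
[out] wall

>>> maze.sense dir=west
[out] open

>>> stack.push x=west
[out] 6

>>> maze.move dir=west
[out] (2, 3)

>>> maze.sense dir=north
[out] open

>>> stack.push x=north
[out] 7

>>> maze.move dir=north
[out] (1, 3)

>>> maze.sense dir=west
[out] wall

>>> stack.pop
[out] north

>>> maze.move dir=south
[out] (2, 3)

>>> maze.sense dir=south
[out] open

>>> stack.push x=south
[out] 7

>>> maze.move dir=south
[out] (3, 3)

>>> maze.sense dir=south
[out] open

>>> stack.push x=south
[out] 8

>>> maze.move dir=south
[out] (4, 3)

>>> maze.sense dir=west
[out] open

>>> stack.push x=west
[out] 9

>>> maze.move dir=west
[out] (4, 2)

>>> maze.sense dir=north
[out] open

>>> stack.push x=north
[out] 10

>>> maze.move dir=north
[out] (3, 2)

>>> maze.sense dir=north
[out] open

>>> stack.push x=north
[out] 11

>>> maze.move dir=north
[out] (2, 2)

>>> maze.sense dir=west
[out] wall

>>> stack.pop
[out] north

>>> maze.move dir=south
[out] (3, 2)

>>> maze.sense dir=west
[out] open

>>> stack.push x=west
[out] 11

>>> maze.move dir=west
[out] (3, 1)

>>> maze.sense dir=south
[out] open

>>> stack.push x=south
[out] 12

>>> maze.move dir=south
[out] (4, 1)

>>> maze.sense dir=west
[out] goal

>>> maze.move dir=west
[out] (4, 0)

Answer: (4, 0)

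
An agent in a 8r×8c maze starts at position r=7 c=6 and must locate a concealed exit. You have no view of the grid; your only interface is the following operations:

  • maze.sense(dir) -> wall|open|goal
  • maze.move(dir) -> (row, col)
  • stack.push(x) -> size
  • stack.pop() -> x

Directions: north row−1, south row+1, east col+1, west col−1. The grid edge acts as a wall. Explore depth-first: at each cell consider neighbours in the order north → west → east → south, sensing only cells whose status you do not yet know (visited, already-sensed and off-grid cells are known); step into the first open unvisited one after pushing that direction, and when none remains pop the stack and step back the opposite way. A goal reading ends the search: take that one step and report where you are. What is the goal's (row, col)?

→ maze.sense(north)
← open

→ stack.push(north)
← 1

→ maze.move(north)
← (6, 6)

→ maze.sense(north)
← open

→ stack.push(north)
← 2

→ maze.move(north)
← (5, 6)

→ maze.sense(north)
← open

→ stack.push(north)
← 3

→ maze.move(north)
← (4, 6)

→ maze.sense(north)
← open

→ stack.push(north)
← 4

→ maze.move(north)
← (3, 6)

→ maze.sense(north)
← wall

→ maze.sense(west)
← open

→ stack.push(west)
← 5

→ maze.move(west)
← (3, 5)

→ maze.sense(north)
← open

→ stack.push(north)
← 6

→ maze.move(north)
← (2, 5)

→ maze.sense(north)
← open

→ stack.push(north)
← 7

→ maze.move(north)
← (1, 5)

→ maze.sense(north)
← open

→ stack.push(north)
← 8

→ maze.move(north)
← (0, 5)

→ maze.sense(west)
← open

→ stack.push(west)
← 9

→ maze.move(west)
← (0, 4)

→ maze.sense(west)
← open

→ stack.push(west)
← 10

→ maze.move(west)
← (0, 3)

→ maze.sense(west)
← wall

→ maze.sense(south)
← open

→ stack.push(south)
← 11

→ maze.move(south)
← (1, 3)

→ maze.sense(west)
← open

→ stack.push(west)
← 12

→ maze.move(west)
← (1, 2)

→ maze.sense(west)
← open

→ stack.push(west)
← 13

→ maze.move(west)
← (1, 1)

→ maze.sense(north)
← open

→ stack.push(north)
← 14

→ maze.move(north)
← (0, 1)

→ maze.sense(west)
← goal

→ maze.move(west)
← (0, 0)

Answer: (0, 0)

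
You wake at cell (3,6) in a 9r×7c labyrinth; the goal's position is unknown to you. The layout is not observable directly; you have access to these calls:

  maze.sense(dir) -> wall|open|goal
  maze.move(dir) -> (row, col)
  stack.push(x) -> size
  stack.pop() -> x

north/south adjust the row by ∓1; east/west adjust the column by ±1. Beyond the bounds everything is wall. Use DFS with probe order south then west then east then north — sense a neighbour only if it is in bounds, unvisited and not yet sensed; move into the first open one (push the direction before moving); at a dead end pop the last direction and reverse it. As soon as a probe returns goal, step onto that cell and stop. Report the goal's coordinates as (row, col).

~$ maze.sense dir→south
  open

~$ stack.push x→south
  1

~$ maze.move dir→south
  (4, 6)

~$ maze.sense dir→south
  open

~$ stack.push x→south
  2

~$ maze.move dir→south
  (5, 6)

~$ maze.sense dir→south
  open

~$ stack.push x→south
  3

~$ maze.move dir→south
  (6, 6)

~$ maze.sense dir→south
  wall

~$ maze.sense dir→west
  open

~$ stack.push x→west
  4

~$ maze.move dir→west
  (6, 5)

~$ maze.sense dir→south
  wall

~$ maze.sense dir→west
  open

~$ stack.push x→west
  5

~$ maze.move dir→west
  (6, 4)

~$ maze.sense dir→south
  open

~$ stack.push x→south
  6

~$ maze.move dir→south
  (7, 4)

~$ maze.sense dir→south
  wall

~$ maze.sense dir→west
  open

~$ stack.push x→west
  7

~$ maze.move dir→west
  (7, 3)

~$ maze.sense dir→south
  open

~$ stack.push x→south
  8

~$ maze.move dir→south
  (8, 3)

~$ maze.sense dir→west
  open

~$ stack.push x→west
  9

~$ maze.move dir→west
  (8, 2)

~$ maze.sense dir→west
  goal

~$ maze.move dir→west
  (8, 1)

Answer: (8, 1)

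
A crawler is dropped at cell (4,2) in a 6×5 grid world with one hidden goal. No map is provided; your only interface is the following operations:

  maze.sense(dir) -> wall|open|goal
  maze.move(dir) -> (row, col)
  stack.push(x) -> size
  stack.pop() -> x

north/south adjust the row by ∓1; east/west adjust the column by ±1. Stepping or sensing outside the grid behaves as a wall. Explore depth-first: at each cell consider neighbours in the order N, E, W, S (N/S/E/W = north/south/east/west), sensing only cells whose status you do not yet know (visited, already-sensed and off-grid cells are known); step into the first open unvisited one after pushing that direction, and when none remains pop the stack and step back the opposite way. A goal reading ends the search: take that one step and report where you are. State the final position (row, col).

Next I call sense on dir=north, and observe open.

Using push on x=north, — result: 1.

I use move on dir=north, which returns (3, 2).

Now I run sense on dir=north, and observe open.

Calling push on x=north, : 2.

Next I call move on dir=north, and see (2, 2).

Invoking sense on dir=north, which returns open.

Using push on x=north, which returns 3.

I try move on dir=north, — result: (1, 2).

I try sense on dir=north, and observe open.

Using push on x=north, and get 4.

Then move on dir=north, and observe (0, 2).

Using sense on dir=east, which returns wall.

I call sense on dir=west, and see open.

I call push on x=west, — result: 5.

Calling move on dir=west, → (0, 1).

Invoking sense on dir=west, giving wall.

I call sense on dir=south, and observe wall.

Using pop(), — result: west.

Invoking move on dir=east, — result: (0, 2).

I invoke pop(), and see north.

I invoke move on dir=south, → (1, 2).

I use sense on dir=east, giving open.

Then push on x=east, → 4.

Then move on dir=east, yielding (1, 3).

Next I call sense on dir=east, — result: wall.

Then sense on dir=south, yielding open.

Next I call push on x=south, → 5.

Then move on dir=south, : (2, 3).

I try sense on dir=east, — result: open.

Now I run push on x=east, and see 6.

I use move on dir=east, which returns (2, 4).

I try sense on dir=south, and see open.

Then push on x=south, : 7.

I use move on dir=south, and observe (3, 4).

Calling sense on dir=west, : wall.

Invoking sense on dir=south, which returns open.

I run push on x=south, and observe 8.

Invoking move on dir=south, which returns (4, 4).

Then sense on dir=west, yielding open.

I run push on x=west, which returns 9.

Then move on dir=west, and get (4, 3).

Invoking sense on dir=south, → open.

I run push on x=south, and see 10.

I try move on dir=south, → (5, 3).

I use sense on dir=east, and get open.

I use push on x=east, which returns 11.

Using move on dir=east, and see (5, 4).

Calling pop, : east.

Next I call move on dir=west, and observe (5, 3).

I call sense on dir=west, and get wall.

Now I run pop, — result: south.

I run move on dir=north, which returns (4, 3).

Now I run pop, which returns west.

Invoking move on dir=east, which returns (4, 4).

I invoke pop, and see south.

Next I call move on dir=north, yielding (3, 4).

I call pop(), and get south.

I use move on dir=north, — result: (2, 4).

I use pop, → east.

I use move on dir=west, and get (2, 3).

I call pop, and get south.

I use move on dir=north, — result: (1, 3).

Calling pop(), yielding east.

Invoking move on dir=west, which returns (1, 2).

I invoke pop, and see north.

I invoke move on dir=south, and see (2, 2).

I try sense on dir=west, — result: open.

I use push on x=west, — result: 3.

I invoke move on dir=west, → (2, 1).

I invoke sense on dir=west, : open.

Using push on x=west, yielding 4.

Then move on dir=west, and get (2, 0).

Invoking sense on dir=north, → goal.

I use move on dir=north, giving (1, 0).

Answer: (1, 0)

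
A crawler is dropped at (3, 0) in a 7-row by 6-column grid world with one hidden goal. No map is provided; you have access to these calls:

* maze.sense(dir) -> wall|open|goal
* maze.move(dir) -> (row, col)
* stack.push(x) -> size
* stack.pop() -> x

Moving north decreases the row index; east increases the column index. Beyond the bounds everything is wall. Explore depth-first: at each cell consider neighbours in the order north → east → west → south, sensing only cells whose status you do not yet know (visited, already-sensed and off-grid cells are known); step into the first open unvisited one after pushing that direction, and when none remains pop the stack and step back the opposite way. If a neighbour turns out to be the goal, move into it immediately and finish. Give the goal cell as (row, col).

Using maze.sense with dir: north, and see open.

Then stack.push with x: north, and observe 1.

I run maze.move with dir: north, and observe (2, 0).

I call maze.sense with dir: north, yielding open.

I call stack.push with x: north, yielding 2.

Next I call maze.move with dir: north, yielding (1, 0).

Then maze.sense with dir: north, — result: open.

I use stack.push with x: north, and observe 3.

I try maze.move with dir: north, yielding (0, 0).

Now I run maze.sense with dir: east, and see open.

I call stack.push with x: east, and get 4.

I invoke maze.move with dir: east, → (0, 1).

I try maze.sense with dir: east, yielding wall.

Then maze.sense with dir: south, and observe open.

Now I run stack.push with x: south, : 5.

I invoke maze.move with dir: south, — result: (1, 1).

Using maze.sense with dir: east, → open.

I invoke stack.push with x: east, giving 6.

Then maze.move with dir: east, and see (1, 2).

I try maze.sense with dir: east, and observe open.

Invoking stack.push with x: east, and see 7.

I run maze.move with dir: east, yielding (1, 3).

Calling maze.sense with dir: north, which returns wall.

I call maze.sense with dir: east, and see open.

Next I call stack.push with x: east, and observe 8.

I call maze.move with dir: east, which returns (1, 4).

Then maze.sense with dir: north, and observe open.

Calling stack.push with x: north, and get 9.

I use maze.move with dir: north, giving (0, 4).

I run maze.sense with dir: east, — result: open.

Then stack.push with x: east, and observe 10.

Using maze.move with dir: east, → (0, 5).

Using maze.sense with dir: south, yielding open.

I try stack.push with x: south, and see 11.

I invoke maze.move with dir: south, : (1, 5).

Then maze.sense with dir: south, yielding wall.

I call stack.pop(), giving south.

Calling maze.move with dir: north, giving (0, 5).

I run stack.pop, and get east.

Using maze.move with dir: west, → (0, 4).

Now I run stack.pop, : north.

Invoking maze.move with dir: south, giving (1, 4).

Now I run maze.sense with dir: south, → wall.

I call stack.pop(), and observe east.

I run maze.move with dir: west, and observe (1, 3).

I call maze.sense with dir: south, giving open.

Now I run stack.push with x: south, which returns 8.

I use maze.move with dir: south, yielding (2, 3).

I try maze.sense with dir: west, which returns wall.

Using maze.sense with dir: south, yielding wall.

I use stack.pop, giving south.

Next I call maze.move with dir: north, and get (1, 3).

I run stack.pop, and see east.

Next I call maze.move with dir: west, and get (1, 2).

Then stack.pop, → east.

Invoking maze.move with dir: west, and get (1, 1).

Then maze.sense with dir: south, and get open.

Calling stack.push with x: south, : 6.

I invoke maze.move with dir: south, → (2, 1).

Calling maze.sense with dir: south, which returns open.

I invoke stack.push with x: south, which returns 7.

I call maze.move with dir: south, and see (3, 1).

I invoke maze.sense with dir: east, and see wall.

Using maze.sense with dir: south, which returns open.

I run stack.push with x: south, yielding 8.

I call maze.move with dir: south, and see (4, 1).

I call maze.sense with dir: east, yielding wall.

I use maze.sense with dir: west, → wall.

I call maze.sense with dir: south, and observe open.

I call stack.push with x: south, and observe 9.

I call maze.move with dir: south, → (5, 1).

I run maze.sense with dir: east, — result: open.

Using stack.push with x: east, and observe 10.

Now I run maze.move with dir: east, giving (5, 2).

Using maze.sense with dir: east, and see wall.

Calling maze.sense with dir: south, giving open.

Invoking stack.push with x: south, — result: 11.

Invoking maze.move with dir: south, yielding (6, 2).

Then maze.sense with dir: east, and see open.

I run stack.push with x: east, and observe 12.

Invoking maze.move with dir: east, and get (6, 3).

Using maze.sense with dir: east, : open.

I run stack.push with x: east, which returns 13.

I run maze.move with dir: east, → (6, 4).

Then maze.sense with dir: north, and see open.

Using stack.push with x: north, — result: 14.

Calling maze.move with dir: north, — result: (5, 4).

I call maze.sense with dir: north, — result: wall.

I run maze.sense with dir: east, which returns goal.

I use maze.move with dir: east, and see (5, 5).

Answer: (5, 5)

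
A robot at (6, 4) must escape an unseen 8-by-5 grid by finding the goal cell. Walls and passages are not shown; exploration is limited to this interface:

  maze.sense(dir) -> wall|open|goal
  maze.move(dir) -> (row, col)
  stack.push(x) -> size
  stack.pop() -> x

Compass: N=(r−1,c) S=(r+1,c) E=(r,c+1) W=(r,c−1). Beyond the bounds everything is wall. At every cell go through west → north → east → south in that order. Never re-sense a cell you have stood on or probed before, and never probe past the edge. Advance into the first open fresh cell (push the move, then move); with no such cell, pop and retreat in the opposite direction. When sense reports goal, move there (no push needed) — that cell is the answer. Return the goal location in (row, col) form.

·→ maze.sense(dir=west)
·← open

·→ stack.push(x=west)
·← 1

·→ maze.move(dir=west)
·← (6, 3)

·→ maze.sense(dir=west)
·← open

·→ stack.push(x=west)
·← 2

·→ maze.move(dir=west)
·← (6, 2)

·→ maze.sense(dir=west)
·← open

·→ stack.push(x=west)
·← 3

·→ maze.move(dir=west)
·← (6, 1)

·→ maze.sense(dir=west)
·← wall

·→ maze.sense(dir=north)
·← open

·→ stack.push(x=north)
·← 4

·→ maze.move(dir=north)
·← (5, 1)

·→ maze.sense(dir=west)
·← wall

·→ maze.sense(dir=north)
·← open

·→ stack.push(x=north)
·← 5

·→ maze.move(dir=north)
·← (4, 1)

·→ maze.sense(dir=west)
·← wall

·→ maze.sense(dir=north)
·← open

·→ stack.push(x=north)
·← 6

·→ maze.move(dir=north)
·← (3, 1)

·→ maze.sense(dir=west)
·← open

·→ stack.push(x=west)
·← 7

·→ maze.move(dir=west)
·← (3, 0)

·→ maze.sense(dir=north)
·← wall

·→ stack.pop()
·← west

·→ maze.move(dir=east)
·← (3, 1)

·→ maze.sense(dir=north)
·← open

·→ stack.push(x=north)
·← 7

·→ maze.move(dir=north)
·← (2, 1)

·→ maze.sense(dir=north)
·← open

·→ stack.push(x=north)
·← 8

·→ maze.move(dir=north)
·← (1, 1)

·→ maze.sense(dir=west)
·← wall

·→ maze.sense(dir=north)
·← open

·→ stack.push(x=north)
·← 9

·→ maze.move(dir=north)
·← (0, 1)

·→ maze.sense(dir=west)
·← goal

·→ maze.move(dir=west)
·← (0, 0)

Answer: (0, 0)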